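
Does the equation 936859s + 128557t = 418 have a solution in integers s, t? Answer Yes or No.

gcd(936859, 128557): 936859 = 7·128557 + 36960; 128557 = 3·36960 + 17677; 36960 = 2·17677 + 1606; 17677 = 11·1606 + 11; 1606 = 146·11 + 0 → 11
11 divides 418, so a solution exists.

Yes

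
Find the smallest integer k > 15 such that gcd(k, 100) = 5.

gcd(k, 100) = 5 forces 5 | k; write k = 5s. Then gcd(5s, 5·20) = 5·gcd(s, 20), so need gcd(s, 20) = 1.
5s > 15 gives s ≥ 4. The least s ≥ 4 coprime to 20 is 7, so k = 5·7 = 35.

35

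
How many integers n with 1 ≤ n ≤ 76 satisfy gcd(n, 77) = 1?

77 = 7·11. Inclusion–exclusion on these primes:
76 − ⌊76/7⌋ − ⌊76/11⌋ + ⌊76/77⌋ = 60

60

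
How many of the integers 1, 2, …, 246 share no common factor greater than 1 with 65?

182

65 = 5·13. Inclusion–exclusion on these primes:
246 − ⌊246/5⌋ − ⌊246/13⌋ + ⌊246/65⌋ = 182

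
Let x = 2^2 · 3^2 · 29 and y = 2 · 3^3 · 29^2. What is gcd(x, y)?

min exponent per shared prime: 2 · 3^2 · 29 = 522

522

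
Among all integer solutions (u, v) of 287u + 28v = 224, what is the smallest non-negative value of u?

gcd(287, 28) = 7 (Euclid: 287 = 10·28 + 7; 28 = 4·7 + 0), and 7 | 224.
Extended Euclid: 287·(1) + 28·(-10) = 7. Scale by 32: u₀ = 32.
General solution u = u₀ + 4t; reducing mod 4 gives u = 0 (and v = 8).

0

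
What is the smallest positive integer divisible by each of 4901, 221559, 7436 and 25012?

4901 = 13² · 29; 221559 = 3 · 13² · 19 · 23; 7436 = 2² · 11 · 13²; 25012 = 2² · 13² · 37
lcm takes max exponent of each prime: 2² · 3 · 11 · 13² · 19 · 23 · 29 · 37 = 10460243508

10460243508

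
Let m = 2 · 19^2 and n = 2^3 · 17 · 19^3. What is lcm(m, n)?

932824

max exponent per prime: 2^3 · 17 · 19^3 = 932824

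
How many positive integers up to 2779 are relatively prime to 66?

Prime factors of 66: 2, 3, 11. Count integers ≤ 2779 divisible by none of them.
By inclusion–exclusion: 2779 − ⌊2779/2⌋ − ⌊2779/3⌋ − ⌊2779/11⌋ + ⌊2779/6⌋ + ⌊2779/22⌋ + ⌊2779/33⌋ − ⌊2779/66⌋ = 843.

843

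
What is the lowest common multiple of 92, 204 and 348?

92 = 2² · 23; 204 = 2² · 3 · 17; 348 = 2² · 3 · 29
lcm takes max exponent of each prime: 2² · 3 · 17 · 23 · 29 = 136068

136068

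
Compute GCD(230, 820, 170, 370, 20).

10

gcd(230, 820): 820 = 3·230 + 130; 230 = 1·130 + 100; 130 = 1·100 + 30; 100 = 3·30 + 10; 30 = 3·10 + 0 → 10
gcd(10, 170): 170 = 17·10 + 0 → 10
gcd(10, 370): 370 = 37·10 + 0 → 10
gcd(10, 20): 20 = 2·10 + 0 → 10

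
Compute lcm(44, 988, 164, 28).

lcm(44, 988) = 44·988/gcd = 43472/4 = 10868
lcm(10868, 164) = 10868·164/gcd = 1782352/4 = 445588
lcm(445588, 28) = 445588·28/gcd = 12476464/4 = 3119116

3119116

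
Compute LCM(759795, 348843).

gcd first: 759795 = 2·348843 + 62109; 348843 = 5·62109 + 38298; 62109 = 1·38298 + 23811; 38298 = 1·23811 + 14487; 23811 = 1·14487 + 9324; 14487 = 1·9324 + 5163; 9324 = 1·5163 + 4161; 5163 = 1·4161 + 1002; 4161 = 4·1002 + 153; 1002 = 6·153 + 84; 153 = 1·84 + 69; 84 = 1·69 + 15; 69 = 4·15 + 9; 15 = 1·9 + 6; 9 = 1·6 + 3; 6 = 2·3 + 0 → gcd = 3
lcm = 759795·348843/gcd = 265049167185/3 = 88349722395

88349722395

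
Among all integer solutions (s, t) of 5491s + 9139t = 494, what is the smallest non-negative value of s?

Reduce mod 9139: 5491s ≡ 494 (mod 9139). With g = gcd(5491, 9139) = 19 dividing 494, divide through: 289s ≡ 26 (mod 481).
Since gcd(289, 481) = 1, s ≡ 26·(289)⁻¹ ≡ 65 (mod 481). Smallest non-negative: 65.

65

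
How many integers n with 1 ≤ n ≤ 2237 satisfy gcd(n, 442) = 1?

972

Prime factors of 442: 2, 13, 17. Count integers ≤ 2237 divisible by none of them.
By inclusion–exclusion: 2237 − ⌊2237/2⌋ − ⌊2237/13⌋ − ⌊2237/17⌋ + ⌊2237/26⌋ + ⌊2237/34⌋ + ⌊2237/221⌋ − ⌊2237/442⌋ = 972.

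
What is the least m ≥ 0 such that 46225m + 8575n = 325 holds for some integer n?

146

gcd(46225, 8575) = 25 (Euclid: 46225 = 5·8575 + 3350; 8575 = 2·3350 + 1875; 3350 = 1·1875 + 1475; 1875 = 1·1475 + 400; 1475 = 3·400 + 275; 400 = 1·275 + 125; 275 = 2·125 + 25; 125 = 5·25 + 0), and 25 | 325.
Extended Euclid: 46225·(64) + 8575·(-345) = 25. Scale by 13: m₀ = 832.
General solution m = m₀ + 343t; reducing mod 343 gives m = 146 (and n = -787).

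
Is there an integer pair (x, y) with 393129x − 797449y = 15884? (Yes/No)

gcd(393129, 797449): 797449 = 2·393129 + 11191; 393129 = 35·11191 + 1444; 11191 = 7·1444 + 1083; 1444 = 1·1083 + 361; 1083 = 3·361 + 0 → 361
361 divides 15884, so a solution exists.

Yes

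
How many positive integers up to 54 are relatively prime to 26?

25

Prime factors of 26: 2, 13. Count integers ≤ 54 divisible by none of them.
By inclusion–exclusion: 54 − ⌊54/2⌋ − ⌊54/13⌋ + ⌊54/26⌋ = 25.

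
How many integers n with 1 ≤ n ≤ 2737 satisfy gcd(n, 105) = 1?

1251

105 = 3·5·7. Inclusion–exclusion on these primes:
2737 − ⌊2737/3⌋ − ⌊2737/5⌋ − ⌊2737/7⌋ + ⌊2737/15⌋ + ⌊2737/21⌋ + ⌊2737/35⌋ − ⌊2737/105⌋ = 1251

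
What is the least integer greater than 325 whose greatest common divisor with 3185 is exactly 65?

390

gcd(m, 3185) = 65 forces 65 | m; write m = 65s. Then gcd(65s, 65·49) = 65·gcd(s, 49), so need gcd(s, 49) = 1.
65s > 325 gives s ≥ 6. The least s ≥ 6 coprime to 49 is 6, so m = 65·6 = 390.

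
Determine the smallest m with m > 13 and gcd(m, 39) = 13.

39 = 13·3. Any m with gcd(m, 39) = 13 is a multiple of 13, say 13s, with s coprime to 3.
Need s > 13/13, so s ≥ 2. First s ≥ 2 with gcd(s, 3) = 1 is s = 2. Thus m = 13·2 = 26.

26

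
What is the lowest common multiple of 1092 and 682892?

26632788

1092 = 2² · 3 · 7 · 13; 682892 = 2² · 7 · 29³
max exponents: 2² · 3 · 7 · 13 · 29³ = 26632788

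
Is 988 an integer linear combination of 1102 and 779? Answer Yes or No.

Yes

gcd(1102, 779): 1102 = 1·779 + 323; 779 = 2·323 + 133; 323 = 2·133 + 57; 133 = 2·57 + 19; 57 = 3·19 + 0 → 19
19 divides 988, so a solution exists.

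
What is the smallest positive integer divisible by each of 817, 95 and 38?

8170

817 = 19 · 43; 95 = 5 · 19; 38 = 2 · 19
lcm takes max exponent of each prime: 2 · 5 · 19 · 43 = 8170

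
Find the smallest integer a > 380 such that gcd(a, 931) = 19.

418

Multiples of 19 above 380: 19·21, 19·22, … . Need the cofactor coprime to 931/19 = 49.
Checking s = 21, 22, … the first with gcd(s, 49) = 1 is s = 22, giving 418.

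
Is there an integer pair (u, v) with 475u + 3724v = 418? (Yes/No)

gcd(475, 3724): 3724 = 7·475 + 399; 475 = 1·399 + 76; 399 = 5·76 + 19; 76 = 4·19 + 0 → 19
19 divides 418, so a solution exists.

Yes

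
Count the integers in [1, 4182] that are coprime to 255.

255 = 3·5·17. Inclusion–exclusion on these primes:
4182 − ⌊4182/3⌋ − ⌊4182/5⌋ − ⌊4182/17⌋ + ⌊4182/15⌋ + ⌊4182/51⌋ + ⌊4182/85⌋ − ⌊4182/255⌋ = 2099

2099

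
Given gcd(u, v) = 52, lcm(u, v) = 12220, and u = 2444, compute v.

260

Using uv = gcd(u,v)·lcm(u,v) = 52·12220 = 635440, we get v = 635440/2444 = 260.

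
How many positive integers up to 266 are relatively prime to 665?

Prime factors of 665: 5, 7, 19. Count integers ≤ 266 divisible by none of them.
By inclusion–exclusion: 266 − ⌊266/5⌋ − ⌊266/7⌋ − ⌊266/19⌋ + ⌊266/35⌋ + ⌊266/95⌋ + ⌊266/133⌋ − ⌊266/665⌋ = 172.

172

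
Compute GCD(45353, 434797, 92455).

11

gcd(45353, 434797): 434797 = 9·45353 + 26620; 45353 = 1·26620 + 18733; 26620 = 1·18733 + 7887; 18733 = 2·7887 + 2959; 7887 = 2·2959 + 1969; 2959 = 1·1969 + 990; 1969 = 1·990 + 979; 990 = 1·979 + 11; 979 = 89·11 + 0 → 11
gcd(11, 92455): 92455 = 8405·11 + 0 → 11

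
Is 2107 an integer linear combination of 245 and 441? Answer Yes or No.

gcd(245, 441): 441 = 1·245 + 196; 245 = 1·196 + 49; 196 = 4·49 + 0 → 49
49 divides 2107, so a solution exists.

Yes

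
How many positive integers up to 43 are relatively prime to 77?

34

Prime factors of 77: 7, 11. Count integers ≤ 43 divisible by none of them.
By inclusion–exclusion: 43 − ⌊43/7⌋ − ⌊43/11⌋ + ⌊43/77⌋ = 34.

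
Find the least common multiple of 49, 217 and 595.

129115

49 = 7²; 217 = 7 · 31; 595 = 5 · 7 · 17
lcm takes max exponent of each prime: 5 · 7² · 17 · 31 = 129115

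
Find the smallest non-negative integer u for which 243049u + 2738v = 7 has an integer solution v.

359

Reduce mod 2738: 243049u ≡ 7 (mod 2738). With g = gcd(243049, 2738) = 1 dividing 7, divide through: 243049u ≡ 7 (mod 2738).
Since gcd(243049, 2738) = 1, u ≡ 7·(243049)⁻¹ ≡ 359 (mod 2738). Smallest non-negative: 359.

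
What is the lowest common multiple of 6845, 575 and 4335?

lcm(6845, 575) = 6845·575/gcd = 3935875/5 = 787175
lcm(787175, 4335) = 787175·4335/gcd = 3412403625/5 = 682480725

682480725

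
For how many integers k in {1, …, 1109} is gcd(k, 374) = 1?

Prime factors of 374: 2, 11, 17. Count integers ≤ 1109 divisible by none of them.
By inclusion–exclusion: 1109 − ⌊1109/2⌋ − ⌊1109/11⌋ − ⌊1109/17⌋ + ⌊1109/22⌋ + ⌊1109/34⌋ + ⌊1109/187⌋ − ⌊1109/374⌋ = 475.

475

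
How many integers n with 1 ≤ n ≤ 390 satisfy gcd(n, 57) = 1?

246

57 = 3·19. Inclusion–exclusion on these primes:
390 − ⌊390/3⌋ − ⌊390/19⌋ + ⌊390/57⌋ = 246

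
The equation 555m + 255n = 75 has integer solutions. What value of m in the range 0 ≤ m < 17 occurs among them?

Reduce mod 255: 555m ≡ 75 (mod 255). With g = gcd(555, 255) = 15 dividing 75, divide through: 37m ≡ 5 (mod 17).
Since gcd(37, 17) = 1, m ≡ 5·(37)⁻¹ ≡ 13 (mod 17). Smallest non-negative: 13.

13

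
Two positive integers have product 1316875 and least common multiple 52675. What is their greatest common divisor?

25

gcd·lcm = product, so gcd = 1316875/52675 = 25.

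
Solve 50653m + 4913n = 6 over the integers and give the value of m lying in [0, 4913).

Reduce mod 4913: 50653m ≡ 6 (mod 4913). With g = gcd(50653, 4913) = 1 dividing 6, divide through: 50653m ≡ 6 (mod 4913).
Since gcd(50653, 4913) = 1, m ≡ 6·(50653)⁻¹ ≡ 4713 (mod 4913). Smallest non-negative: 4713.

4713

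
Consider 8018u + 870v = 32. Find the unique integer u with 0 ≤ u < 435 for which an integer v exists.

139

gcd(8018, 870) = 2 (Euclid: 8018 = 9·870 + 188; 870 = 4·188 + 118; 188 = 1·118 + 70; 118 = 1·70 + 48; 70 = 1·48 + 22; 48 = 2·22 + 4; 22 = 5·4 + 2; 4 = 2·2 + 0), and 2 | 32.
Extended Euclid: 8018·(199) + 870·(-1834) = 2. Scale by 16: u₀ = 3184.
General solution u = u₀ + 435t; reducing mod 435 gives u = 139 (and v = -1281).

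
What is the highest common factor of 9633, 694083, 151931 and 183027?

gcd(9633, 694083): 694083 = 72·9633 + 507; 9633 = 19·507 + 0 → 507
gcd(507, 151931): 151931 = 299·507 + 338; 507 = 1·338 + 169; 338 = 2·169 + 0 → 169
gcd(169, 183027): 183027 = 1083·169 + 0 → 169

169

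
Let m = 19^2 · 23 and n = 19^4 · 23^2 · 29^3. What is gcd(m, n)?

8303

min exponent per shared prime: 19^2 · 23 = 8303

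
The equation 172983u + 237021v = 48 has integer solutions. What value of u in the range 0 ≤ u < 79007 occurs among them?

77830

Euclid: 237021 = 1·172983 + 64038; 172983 = 2·64038 + 44907; 64038 = 1·44907 + 19131; 44907 = 2·19131 + 6645; 19131 = 2·6645 + 5841; 6645 = 1·5841 + 804; 5841 = 7·804 + 213; 804 = 3·213 + 165; 213 = 1·165 + 48; 165 = 3·48 + 21; 48 = 2·21 + 6; 21 = 3·6 + 3; 6 = 2·3 + 0 → gcd = 3; 48 = 3·16.
Back-substitution yields 172983·(34492) + 237021·(-25173) = 3, so one solution is u = 34492·16 = 551872, v = -25173·16 = -402768.
Solutions in u differ by 237021/3 = 79007; the one in [0, 79007) is 551872 mod 79007 = 77830.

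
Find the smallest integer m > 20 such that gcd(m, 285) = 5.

25

Multiples of 5 above 20: 5·5, 5·6, … . Need the cofactor coprime to 285/5 = 57.
Checking s = 5, 6, … the first with gcd(s, 57) = 1 is s = 5, giving 25.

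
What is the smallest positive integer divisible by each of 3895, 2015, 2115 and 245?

3895 = 5 · 19 · 41; 2015 = 5 · 13 · 31; 2115 = 3² · 5 · 47; 245 = 5 · 7²
lcm takes max exponent of each prime: 3² · 5 · 7² · 13 · 19 · 31 · 41 · 47 = 32534860995

32534860995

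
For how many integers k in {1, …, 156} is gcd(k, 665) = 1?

Prime factors of 665: 5, 7, 19. Count integers ≤ 156 divisible by none of them.
By inclusion–exclusion: 156 − ⌊156/5⌋ − ⌊156/7⌋ − ⌊156/19⌋ + ⌊156/35⌋ + ⌊156/95⌋ + ⌊156/133⌋ − ⌊156/665⌋ = 101.

101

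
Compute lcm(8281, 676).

8281 = 7² · 13²; 676 = 2² · 13²
max exponents: 2² · 7² · 13² = 33124

33124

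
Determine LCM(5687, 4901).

27871987

gcd first: 5687 = 1·4901 + 786; 4901 = 6·786 + 185; 786 = 4·185 + 46; 185 = 4·46 + 1; 46 = 46·1 + 0 → gcd = 1
lcm = 5687·4901/gcd = 27871987/1 = 27871987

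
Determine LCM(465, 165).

5115

gcd first: 465 = 2·165 + 135; 165 = 1·135 + 30; 135 = 4·30 + 15; 30 = 2·15 + 0 → gcd = 15
lcm = 465·165/gcd = 76725/15 = 5115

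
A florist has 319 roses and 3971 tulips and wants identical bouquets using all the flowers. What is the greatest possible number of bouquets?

319 = 11 · 29
3971 = 11 · 19²
Common: 11 = 11

11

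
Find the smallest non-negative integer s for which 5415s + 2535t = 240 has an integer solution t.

155

Reduce mod 2535: 5415s ≡ 240 (mod 2535). With g = gcd(5415, 2535) = 15 dividing 240, divide through: 361s ≡ 16 (mod 169).
Since gcd(361, 169) = 1, s ≡ 16·(361)⁻¹ ≡ 155 (mod 169). Smallest non-negative: 155.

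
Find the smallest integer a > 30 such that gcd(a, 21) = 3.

gcd(a, 21) = 3 forces 3 | a; write a = 3s. Then gcd(3s, 3·7) = 3·gcd(s, 7), so need gcd(s, 7) = 1.
3s > 30 gives s ≥ 11. The least s ≥ 11 coprime to 7 is 11, so a = 3·11 = 33.

33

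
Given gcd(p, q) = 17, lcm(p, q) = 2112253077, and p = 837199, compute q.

42891

Using pq = gcd(p,q)·lcm(p,q) = 17·2112253077 = 35908302309, we get q = 35908302309/837199 = 42891.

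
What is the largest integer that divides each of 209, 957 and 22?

11

gcd(209, 957): 957 = 4·209 + 121; 209 = 1·121 + 88; 121 = 1·88 + 33; 88 = 2·33 + 22; 33 = 1·22 + 11; 22 = 2·11 + 0 → 11
gcd(11, 22): 22 = 2·11 + 0 → 11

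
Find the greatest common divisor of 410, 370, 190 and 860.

gcd(410, 370): 410 = 1·370 + 40; 370 = 9·40 + 10; 40 = 4·10 + 0 → 10
gcd(10, 190): 190 = 19·10 + 0 → 10
gcd(10, 860): 860 = 86·10 + 0 → 10

10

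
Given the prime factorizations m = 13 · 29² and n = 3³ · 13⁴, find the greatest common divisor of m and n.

min exponent per shared prime: 13 = 13

13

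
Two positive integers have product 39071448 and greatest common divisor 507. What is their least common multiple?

77064

gcd·lcm = product, so lcm = 39071448/507 = 77064.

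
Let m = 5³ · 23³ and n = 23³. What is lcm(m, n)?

max exponent per prime: 5³ · 23³ = 1520875

1520875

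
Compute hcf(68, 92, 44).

gcd(68, 92): 92 = 1·68 + 24; 68 = 2·24 + 20; 24 = 1·20 + 4; 20 = 5·4 + 0 → 4
gcd(4, 44): 44 = 11·4 + 0 → 4

4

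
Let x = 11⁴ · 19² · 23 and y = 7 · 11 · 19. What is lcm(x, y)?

850949561

max exponent per prime: 7 · 11⁴ · 19² · 23 = 850949561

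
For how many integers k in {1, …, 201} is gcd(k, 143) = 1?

Prime factors of 143: 11, 13. Count integers ≤ 201 divisible by none of them.
By inclusion–exclusion: 201 − ⌊201/11⌋ − ⌊201/13⌋ + ⌊201/143⌋ = 169.

169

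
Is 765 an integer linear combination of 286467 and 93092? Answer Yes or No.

gcd(286467, 93092): 286467 = 3·93092 + 7191; 93092 = 12·7191 + 6800; 7191 = 1·6800 + 391; 6800 = 17·391 + 153; 391 = 2·153 + 85; 153 = 1·85 + 68; 85 = 1·68 + 17; 68 = 4·17 + 0 → 17
17 divides 765, so a solution exists.

Yes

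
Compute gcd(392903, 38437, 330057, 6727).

7

392903 = 7 · 37² · 41; 38437 = 7 · 17² · 19; 330057 = 3² · 7 · 13² · 31; 6727 = 7 · 31²
gcd takes min exponent of each prime: 7 = 7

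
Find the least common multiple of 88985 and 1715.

gcd first: 88985 = 51·1715 + 1520; 1715 = 1·1520 + 195; 1520 = 7·195 + 155; 195 = 1·155 + 40; 155 = 3·40 + 35; 40 = 1·35 + 5; 35 = 7·5 + 0 → gcd = 5
lcm = 88985·1715/gcd = 152609275/5 = 30521855

30521855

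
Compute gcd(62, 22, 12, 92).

2

62 = 2 · 31; 22 = 2 · 11; 12 = 2² · 3; 92 = 2² · 23
gcd takes min exponent of each prime: 2 = 2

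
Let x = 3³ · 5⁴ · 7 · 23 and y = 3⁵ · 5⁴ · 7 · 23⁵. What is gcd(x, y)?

2716875

min exponent per shared prime: 3³ · 5⁴ · 7 · 23 = 2716875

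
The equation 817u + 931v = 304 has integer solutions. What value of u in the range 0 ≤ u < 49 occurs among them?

Reduce mod 931: 817u ≡ 304 (mod 931). With g = gcd(817, 931) = 19 dividing 304, divide through: 43u ≡ 16 (mod 49).
Since gcd(43, 49) = 1, u ≡ 16·(43)⁻¹ ≡ 30 (mod 49). Smallest non-negative: 30.

30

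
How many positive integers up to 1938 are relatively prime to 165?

Prime factors of 165: 3, 5, 11. Count integers ≤ 1938 divisible by none of them.
By inclusion–exclusion: 1938 − ⌊1938/3⌋ − ⌊1938/5⌋ − ⌊1938/11⌋ + ⌊1938/15⌋ + ⌊1938/33⌋ + ⌊1938/55⌋ − ⌊1938/165⌋ = 940.

940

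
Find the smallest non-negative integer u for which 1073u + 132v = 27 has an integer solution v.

Euclid: 1073 = 8·132 + 17; 132 = 7·17 + 13; 17 = 1·13 + 4; 13 = 3·4 + 1; 4 = 4·1 + 0 → gcd = 1; 27 = 1·27.
Back-substitution yields 1073·(-31) + 132·(252) = 1, so one solution is u = -31·27 = -837, v = 252·27 = 6804.
Solutions in u differ by 132/1 = 132; the one in [0, 132) is -837 mod 132 = 87.

87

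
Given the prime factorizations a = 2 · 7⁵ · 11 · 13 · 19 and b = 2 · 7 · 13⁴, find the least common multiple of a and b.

200650335886

max exponent per prime: 2 · 7⁵ · 11 · 13⁴ · 19 = 200650335886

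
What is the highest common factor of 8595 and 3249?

Euclid: 8595 = 2·3249 + 2097; 3249 = 1·2097 + 1152; 2097 = 1·1152 + 945; 1152 = 1·945 + 207; 945 = 4·207 + 117; 207 = 1·117 + 90; 117 = 1·90 + 27; 90 = 3·27 + 9; 27 = 3·9 + 0. Last nonzero remainder: 9.

9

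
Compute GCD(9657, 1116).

Euclid: 9657 = 8·1116 + 729; 1116 = 1·729 + 387; 729 = 1·387 + 342; 387 = 1·342 + 45; 342 = 7·45 + 27; 45 = 1·27 + 18; 27 = 1·18 + 9; 18 = 2·9 + 0. Last nonzero remainder: 9.

9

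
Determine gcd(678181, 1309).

119

Euclid: 678181 = 518·1309 + 119; 1309 = 11·119 + 0. Last nonzero remainder: 119.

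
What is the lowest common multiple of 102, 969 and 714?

13566

102 = 2 · 3 · 17; 969 = 3 · 17 · 19; 714 = 2 · 3 · 7 · 17
lcm takes max exponent of each prime: 2 · 3 · 7 · 17 · 19 = 13566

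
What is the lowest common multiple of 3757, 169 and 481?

3757 = 13 · 17²; 169 = 13²; 481 = 13 · 37
lcm takes max exponent of each prime: 13² · 17² · 37 = 1807117

1807117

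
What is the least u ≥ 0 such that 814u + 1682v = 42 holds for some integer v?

746

Euclid: 1682 = 2·814 + 54; 814 = 15·54 + 4; 54 = 13·4 + 2; 4 = 2·2 + 0 → gcd = 2; 42 = 2·21.
Back-substitution yields 814·(-405) + 1682·(196) = 2, so one solution is u = -405·21 = -8505, v = 196·21 = 4116.
Solutions in u differ by 1682/2 = 841; the one in [0, 841) is -8505 mod 841 = 746.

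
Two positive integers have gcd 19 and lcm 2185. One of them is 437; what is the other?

95

Using pq = gcd(p,q)·lcm(p,q) = 19·2185 = 41515, we get q = 41515/437 = 95.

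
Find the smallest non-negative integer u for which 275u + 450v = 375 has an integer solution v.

3

gcd(275, 450) = 25 (Euclid: 450 = 1·275 + 175; 275 = 1·175 + 100; 175 = 1·100 + 75; 100 = 1·75 + 25; 75 = 3·25 + 0), and 25 | 375.
Extended Euclid: 275·(5) + 450·(-3) = 25. Scale by 15: u₀ = 75.
General solution u = u₀ + 18t; reducing mod 18 gives u = 3 (and v = -1).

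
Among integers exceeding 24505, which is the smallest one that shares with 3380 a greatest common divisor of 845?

26195

3380 = 845·4. Any x with gcd(x, 3380) = 845 is a multiple of 845, say 845s, with s coprime to 4.
Need s > 24505/845, so s ≥ 30. First s ≥ 30 with gcd(s, 4) = 1 is s = 31. Thus x = 845·31 = 26195.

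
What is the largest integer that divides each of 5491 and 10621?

19

5491 = 17² · 19
10621 = 13 · 19 · 43
Common: 19 = 19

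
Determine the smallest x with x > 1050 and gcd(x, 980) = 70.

1190

980 = 70·14. Any x with gcd(x, 980) = 70 is a multiple of 70, say 70s, with s coprime to 14.
Need s > 1050/70, so s ≥ 16. First s ≥ 16 with gcd(s, 14) = 1 is s = 17. Thus x = 70·17 = 1190.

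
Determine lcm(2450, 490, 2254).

56350

2450 = 2 · 5² · 7²; 490 = 2 · 5 · 7²; 2254 = 2 · 7² · 23
lcm takes max exponent of each prime: 2 · 5² · 7² · 23 = 56350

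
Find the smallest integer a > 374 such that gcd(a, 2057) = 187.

2057 = 187·11. Any a with gcd(a, 2057) = 187 is a multiple of 187, say 187s, with s coprime to 11.
Need s > 374/187, so s ≥ 3. First s ≥ 3 with gcd(s, 11) = 1 is s = 3. Thus a = 187·3 = 561.

561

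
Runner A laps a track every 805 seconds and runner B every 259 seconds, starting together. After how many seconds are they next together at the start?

29785

805 = 5 · 7 · 23; 259 = 7 · 37
max exponents: 5 · 7 · 23 · 37 = 29785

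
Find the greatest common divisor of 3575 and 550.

3575 = 5² · 11 · 13
550 = 2 · 5² · 11
Common: 5² · 11 = 275

275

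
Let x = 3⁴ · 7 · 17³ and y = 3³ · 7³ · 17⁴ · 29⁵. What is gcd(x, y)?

min exponent per shared prime: 3³ · 7 · 17³ = 928557

928557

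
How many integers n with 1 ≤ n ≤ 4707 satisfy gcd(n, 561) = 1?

2686

561 = 3·11·17. Inclusion–exclusion on these primes:
4707 − ⌊4707/3⌋ − ⌊4707/11⌋ − ⌊4707/17⌋ + ⌊4707/33⌋ + ⌊4707/51⌋ + ⌊4707/187⌋ − ⌊4707/561⌋ = 2686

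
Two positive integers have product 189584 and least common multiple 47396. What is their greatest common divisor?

4

gcd·lcm = product, so gcd = 189584/47396 = 4.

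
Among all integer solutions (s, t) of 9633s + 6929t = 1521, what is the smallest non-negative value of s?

39

gcd(9633, 6929) = 169 (Euclid: 9633 = 1·6929 + 2704; 6929 = 2·2704 + 1521; 2704 = 1·1521 + 1183; 1521 = 1·1183 + 338; 1183 = 3·338 + 169; 338 = 2·169 + 0), and 169 | 1521.
Extended Euclid: 9633·(18) + 6929·(-25) = 169. Scale by 9: s₀ = 162.
General solution s = s₀ + 41k; reducing mod 41 gives s = 39 (and t = -54).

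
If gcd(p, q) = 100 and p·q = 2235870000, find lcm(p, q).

gcd·lcm = product, so lcm = 2235870000/100 = 22358700.

22358700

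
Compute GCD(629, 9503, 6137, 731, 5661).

17

gcd(629, 9503): 9503 = 15·629 + 68; 629 = 9·68 + 17; 68 = 4·17 + 0 → 17
gcd(17, 6137): 6137 = 361·17 + 0 → 17
gcd(17, 731): 731 = 43·17 + 0 → 17
gcd(17, 5661): 5661 = 333·17 + 0 → 17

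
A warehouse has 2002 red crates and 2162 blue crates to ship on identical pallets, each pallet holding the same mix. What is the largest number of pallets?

2002 = 2 · 7 · 11 · 13
2162 = 2 · 23 · 47
Common: 2 = 2

2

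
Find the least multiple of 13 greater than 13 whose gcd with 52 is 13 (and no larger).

39

Multiples of 13 above 13: 13·2, 13·3, … . Need the cofactor coprime to 52/13 = 4.
Checking s = 2, 3, … the first with gcd(s, 4) = 1 is s = 3, giving 39.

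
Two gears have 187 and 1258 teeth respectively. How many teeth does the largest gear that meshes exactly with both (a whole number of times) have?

17

187 = 11 · 17
1258 = 2 · 17 · 37
Common: 17 = 17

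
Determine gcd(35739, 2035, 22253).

35739 = 3² · 11 · 19²; 2035 = 5 · 11 · 37; 22253 = 7 · 11 · 17²
gcd takes min exponent of each prime: 11 = 11

11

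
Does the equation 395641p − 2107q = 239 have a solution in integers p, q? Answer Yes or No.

Yes

gcd(395641, 2107): 395641 = 187·2107 + 1632; 2107 = 1·1632 + 475; 1632 = 3·475 + 207; 475 = 2·207 + 61; 207 = 3·61 + 24; 61 = 2·24 + 13; 24 = 1·13 + 11; 13 = 1·11 + 2; 11 = 5·2 + 1; 2 = 2·1 + 0 → 1
1 divides 239, so a solution exists.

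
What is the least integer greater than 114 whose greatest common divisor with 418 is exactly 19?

Multiples of 19 above 114: 19·7, 19·8, … . Need the cofactor coprime to 418/19 = 22.
Checking s = 7, 8, … the first with gcd(s, 22) = 1 is s = 7, giving 133.

133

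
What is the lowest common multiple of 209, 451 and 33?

25707

209 = 11 · 19; 451 = 11 · 41; 33 = 3 · 11
lcm takes max exponent of each prime: 3 · 11 · 19 · 41 = 25707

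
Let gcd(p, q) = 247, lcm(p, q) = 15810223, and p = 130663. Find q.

29887

p·q = gcd·lcm = 247·15810223 = 3905125081, so q = 3905125081/130663 = 29887.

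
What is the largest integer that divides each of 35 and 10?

5

35 = 5 · 7
10 = 2 · 5
Common: 5 = 5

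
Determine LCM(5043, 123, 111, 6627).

5043 = 3 · 41²; 123 = 3 · 41; 111 = 3 · 37; 6627 = 3 · 47²
lcm takes max exponent of each prime: 3 · 37 · 41² · 47² = 412179519

412179519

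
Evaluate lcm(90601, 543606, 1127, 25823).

lcm(90601, 543606) = 90601·543606/gcd = 49251247206/90601 = 543606
lcm(543606, 1127) = 543606·1127/gcd = 612643962/49 = 12502938
lcm(12502938, 25823) = 12502938·25823/gcd = 322863367974/49 = 6589048326

6589048326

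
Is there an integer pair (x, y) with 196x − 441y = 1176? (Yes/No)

By Bézout, 196x − 441y = 1176 has integer solutions iff gcd(196, 441) | 1176.
Euclid: 441 = 2·196 + 49; 196 = 4·49 + 0. gcd = 49; 1176 mod 49 = 0. Yes.

Yes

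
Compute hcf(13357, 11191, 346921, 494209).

361

gcd(13357, 11191): 13357 = 1·11191 + 2166; 11191 = 5·2166 + 361; 2166 = 6·361 + 0 → 361
gcd(361, 346921): 346921 = 961·361 + 0 → 361
gcd(361, 494209): 494209 = 1369·361 + 0 → 361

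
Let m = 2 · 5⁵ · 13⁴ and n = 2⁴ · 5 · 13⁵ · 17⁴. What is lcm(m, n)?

max exponent per prime: 2⁴ · 5⁵ · 13⁵ · 17⁴ = 1550538132650000

1550538132650000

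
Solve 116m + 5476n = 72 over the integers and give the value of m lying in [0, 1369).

1228

Euclid: 5476 = 47·116 + 24; 116 = 4·24 + 20; 24 = 1·20 + 4; 20 = 5·4 + 0 → gcd = 4; 72 = 4·18.
Back-substitution yields 116·(-236) + 5476·(5) = 4, so one solution is m = -236·18 = -4248, n = 5·18 = 90.
Solutions in m differ by 5476/4 = 1369; the one in [0, 1369) is -4248 mod 1369 = 1228.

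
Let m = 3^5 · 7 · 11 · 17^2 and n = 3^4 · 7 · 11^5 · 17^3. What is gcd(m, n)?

min exponent per shared prime: 3^4 · 7 · 11 · 17^2 = 1802493

1802493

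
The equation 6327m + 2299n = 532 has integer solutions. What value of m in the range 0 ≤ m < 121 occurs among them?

Euclid: 6327 = 2·2299 + 1729; 2299 = 1·1729 + 570; 1729 = 3·570 + 19; 570 = 30·19 + 0 → gcd = 19; 532 = 19·28.
Back-substitution yields 6327·(4) + 2299·(-11) = 19, so one solution is m = 4·28 = 112, n = -11·28 = -308.
Solutions in m differ by 2299/19 = 121; the one in [0, 121) is 112 mod 121 = 112.

112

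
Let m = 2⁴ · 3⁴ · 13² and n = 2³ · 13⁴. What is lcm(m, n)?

37015056

max exponent per prime: 2⁴ · 3⁴ · 13⁴ = 37015056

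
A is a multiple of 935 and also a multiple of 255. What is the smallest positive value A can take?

2805

935 = 5 · 11 · 17; 255 = 3 · 5 · 17
max exponents: 3 · 5 · 11 · 17 = 2805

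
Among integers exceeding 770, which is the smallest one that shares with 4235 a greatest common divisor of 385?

Multiples of 385 above 770: 385·3, 385·4, … . Need the cofactor coprime to 4235/385 = 11.
Checking s = 3, 4, … the first with gcd(s, 11) = 1 is s = 3, giving 1155.

1155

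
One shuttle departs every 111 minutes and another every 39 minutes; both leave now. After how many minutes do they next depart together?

111 = 3 · 37; 39 = 3 · 13
max exponents: 3 · 13 · 37 = 1443

1443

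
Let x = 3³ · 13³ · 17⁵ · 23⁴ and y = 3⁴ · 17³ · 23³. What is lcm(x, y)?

70708402716468309

max exponent per prime: 3⁴ · 13³ · 17⁵ · 23⁴ = 70708402716468309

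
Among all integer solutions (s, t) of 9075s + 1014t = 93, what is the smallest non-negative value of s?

197

Euclid: 9075 = 8·1014 + 963; 1014 = 1·963 + 51; 963 = 18·51 + 45; 51 = 1·45 + 6; 45 = 7·6 + 3; 6 = 2·3 + 0 → gcd = 3; 93 = 3·31.
Back-substitution yields 9075·(159) + 1014·(-1423) = 3, so one solution is s = 159·31 = 4929, t = -1423·31 = -44113.
Solutions in s differ by 1014/3 = 338; the one in [0, 338) is 4929 mod 338 = 197.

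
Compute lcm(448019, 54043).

2201117347

gcd first: 448019 = 8·54043 + 15675; 54043 = 3·15675 + 7018; 15675 = 2·7018 + 1639; 7018 = 4·1639 + 462; 1639 = 3·462 + 253; 462 = 1·253 + 209; 253 = 1·209 + 44; 209 = 4·44 + 33; 44 = 1·33 + 11; 33 = 3·11 + 0 → gcd = 11
lcm = 448019·54043/gcd = 24212290817/11 = 2201117347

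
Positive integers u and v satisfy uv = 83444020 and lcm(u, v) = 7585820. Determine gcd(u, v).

From gcd × lcm = uv: gcd = 83444020 / 7585820 = 11.

11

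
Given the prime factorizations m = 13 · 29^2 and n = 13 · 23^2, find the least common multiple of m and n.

max exponent per prime: 13 · 23^2 · 29^2 = 5783557

5783557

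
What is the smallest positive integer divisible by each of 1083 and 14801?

gcd first: 14801 = 13·1083 + 722; 1083 = 1·722 + 361; 722 = 2·361 + 0 → gcd = 361
lcm = 1083·14801/gcd = 16029483/361 = 44403

44403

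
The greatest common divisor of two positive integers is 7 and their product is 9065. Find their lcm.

1295

For any two positive integers, gcd × lcm equals their product. Hence lcm = 9065 / 7 = 1295.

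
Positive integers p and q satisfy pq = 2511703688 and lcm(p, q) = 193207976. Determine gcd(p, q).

From gcd × lcm = pq: gcd = 2511703688 / 193207976 = 13.

13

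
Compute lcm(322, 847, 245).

322 = 2 · 7 · 23; 847 = 7 · 11²; 245 = 5 · 7²
lcm takes max exponent of each prime: 2 · 5 · 7² · 11² · 23 = 1363670

1363670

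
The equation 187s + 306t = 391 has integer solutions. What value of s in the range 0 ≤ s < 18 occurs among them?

gcd(187, 306) = 17 (Euclid: 306 = 1·187 + 119; 187 = 1·119 + 68; 119 = 1·68 + 51; 68 = 1·51 + 17; 51 = 3·17 + 0), and 17 | 391.
Extended Euclid: 187·(5) + 306·(-3) = 17. Scale by 23: s₀ = 115.
General solution s = s₀ + 18k; reducing mod 18 gives s = 7 (and t = -3).

7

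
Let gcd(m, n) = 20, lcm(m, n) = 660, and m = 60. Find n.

m·n = gcd·lcm = 20·660 = 13200, so n = 13200/60 = 220.

220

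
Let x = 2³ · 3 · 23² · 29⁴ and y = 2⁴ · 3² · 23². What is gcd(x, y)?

min exponent per shared prime: 2³ · 3 · 23² = 12696

12696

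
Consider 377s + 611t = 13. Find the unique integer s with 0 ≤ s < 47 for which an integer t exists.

13

Reduce mod 611: 377s ≡ 13 (mod 611). With g = gcd(377, 611) = 13 dividing 13, divide through: 29s ≡ 1 (mod 47).
Since gcd(29, 47) = 1, s ≡ 1·(29)⁻¹ ≡ 13 (mod 47). Smallest non-negative: 13.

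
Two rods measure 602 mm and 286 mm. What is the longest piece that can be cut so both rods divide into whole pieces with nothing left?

2

602 = 2 · 7 · 43
286 = 2 · 11 · 13
Common: 2 = 2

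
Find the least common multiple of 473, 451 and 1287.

2268981

lcm(473, 451) = 473·451/gcd = 213323/11 = 19393
lcm(19393, 1287) = 19393·1287/gcd = 24958791/11 = 2268981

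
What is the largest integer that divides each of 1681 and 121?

Euclid: 1681 = 13·121 + 108; 121 = 1·108 + 13; 108 = 8·13 + 4; 13 = 3·4 + 1; 4 = 4·1 + 0. Last nonzero remainder: 1.

1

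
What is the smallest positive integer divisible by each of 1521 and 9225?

1559025

gcd first: 9225 = 6·1521 + 99; 1521 = 15·99 + 36; 99 = 2·36 + 27; 36 = 1·27 + 9; 27 = 3·9 + 0 → gcd = 9
lcm = 1521·9225/gcd = 14031225/9 = 1559025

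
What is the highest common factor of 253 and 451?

11

Euclid: 451 = 1·253 + 198; 253 = 1·198 + 55; 198 = 3·55 + 33; 55 = 1·33 + 22; 33 = 1·22 + 11; 22 = 2·11 + 0. Last nonzero remainder: 11.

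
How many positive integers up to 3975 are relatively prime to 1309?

1309 = 7·11·17. Inclusion–exclusion on these primes:
3975 − ⌊3975/7⌋ − ⌊3975/11⌋ − ⌊3975/17⌋ + ⌊3975/77⌋ + ⌊3975/119⌋ + ⌊3975/187⌋ − ⌊3975/1309⌋ = 2916

2916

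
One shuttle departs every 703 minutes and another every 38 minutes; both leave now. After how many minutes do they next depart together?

gcd first: 703 = 18·38 + 19; 38 = 2·19 + 0 → gcd = 19
lcm = 703·38/gcd = 26714/19 = 1406

1406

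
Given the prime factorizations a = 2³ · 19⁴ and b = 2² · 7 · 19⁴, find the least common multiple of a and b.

max exponent per prime: 2³ · 7 · 19⁴ = 7297976

7297976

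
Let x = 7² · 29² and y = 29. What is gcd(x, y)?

29

min exponent per shared prime: 29 = 29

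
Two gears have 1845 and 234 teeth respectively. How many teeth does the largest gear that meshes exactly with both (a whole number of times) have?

9

Euclid: 1845 = 7·234 + 207; 234 = 1·207 + 27; 207 = 7·27 + 18; 27 = 1·18 + 9; 18 = 2·9 + 0. Last nonzero remainder: 9.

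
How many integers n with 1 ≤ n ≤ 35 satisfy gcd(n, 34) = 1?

Prime factors of 34: 2, 17. Count integers ≤ 35 divisible by none of them.
By inclusion–exclusion: 35 − ⌊35/2⌋ − ⌊35/17⌋ + ⌊35/34⌋ = 17.

17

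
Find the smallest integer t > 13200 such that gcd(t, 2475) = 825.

gcd(t, 2475) = 825 forces 825 | t; write t = 825s. Then gcd(825s, 825·3) = 825·gcd(s, 3), so need gcd(s, 3) = 1.
825s > 13200 gives s ≥ 17. The least s ≥ 17 coprime to 3 is 17, so t = 825·17 = 14025.

14025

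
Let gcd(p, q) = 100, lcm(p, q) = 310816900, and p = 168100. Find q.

184900

Using pq = gcd(p,q)·lcm(p,q) = 100·310816900 = 31081690000, we get q = 31081690000/168100 = 184900.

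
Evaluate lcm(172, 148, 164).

lcm(172, 148) = 172·148/gcd = 25456/4 = 6364
lcm(6364, 164) = 6364·164/gcd = 1043696/4 = 260924

260924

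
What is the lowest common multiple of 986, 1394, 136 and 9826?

46732456

986 = 2 · 17 · 29; 1394 = 2 · 17 · 41; 136 = 2³ · 17; 9826 = 2 · 17³
lcm takes max exponent of each prime: 2³ · 17³ · 29 · 41 = 46732456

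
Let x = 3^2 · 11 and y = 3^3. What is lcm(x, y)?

max exponent per prime: 3^3 · 11 = 297

297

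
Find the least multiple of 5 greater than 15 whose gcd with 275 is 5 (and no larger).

20

gcd(k, 275) = 5 forces 5 | k; write k = 5s. Then gcd(5s, 5·55) = 5·gcd(s, 55), so need gcd(s, 55) = 1.
5s > 15 gives s ≥ 4. The least s ≥ 4 coprime to 55 is 4, so k = 5·4 = 20.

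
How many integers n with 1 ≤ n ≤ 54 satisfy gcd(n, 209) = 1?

48

Prime factors of 209: 11, 19. Count integers ≤ 54 divisible by none of them.
By inclusion–exclusion: 54 − ⌊54/11⌋ − ⌊54/19⌋ + ⌊54/209⌋ = 48.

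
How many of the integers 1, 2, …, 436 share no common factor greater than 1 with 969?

969 = 3·17·19. Inclusion–exclusion on these primes:
436 − ⌊436/3⌋ − ⌊436/17⌋ − ⌊436/19⌋ + ⌊436/51⌋ + ⌊436/57⌋ + ⌊436/323⌋ − ⌊436/969⌋ = 260

260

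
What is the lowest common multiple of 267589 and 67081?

366329341

gcd first: 267589 = 3·67081 + 66346; 67081 = 1·66346 + 735; 66346 = 90·735 + 196; 735 = 3·196 + 147; 196 = 1·147 + 49; 147 = 3·49 + 0 → gcd = 49
lcm = 267589·67081/gcd = 17950137709/49 = 366329341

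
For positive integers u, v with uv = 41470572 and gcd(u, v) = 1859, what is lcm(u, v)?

22308

gcd·lcm = product, so lcm = 41470572/1859 = 22308.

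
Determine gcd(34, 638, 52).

2

34 = 2 · 17; 638 = 2 · 11 · 29; 52 = 2² · 13
gcd takes min exponent of each prime: 2 = 2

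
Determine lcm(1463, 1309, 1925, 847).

1463 = 7 · 11 · 19; 1309 = 7 · 11 · 17; 1925 = 5² · 7 · 11; 847 = 7 · 11²
lcm takes max exponent of each prime: 5² · 7 · 11² · 17 · 19 = 6839525

6839525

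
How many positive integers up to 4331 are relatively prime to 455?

2741

Prime factors of 455: 5, 7, 13. Count integers ≤ 4331 divisible by none of them.
By inclusion–exclusion: 4331 − ⌊4331/5⌋ − ⌊4331/7⌋ − ⌊4331/13⌋ + ⌊4331/35⌋ + ⌊4331/65⌋ + ⌊4331/91⌋ − ⌊4331/455⌋ = 2741.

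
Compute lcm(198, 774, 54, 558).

198 = 2 · 3² · 11; 774 = 2 · 3² · 43; 54 = 2 · 3³; 558 = 2 · 3² · 31
lcm takes max exponent of each prime: 2 · 3³ · 11 · 31 · 43 = 791802

791802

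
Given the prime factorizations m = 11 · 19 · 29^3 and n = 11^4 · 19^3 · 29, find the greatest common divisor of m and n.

min exponent per shared prime: 11 · 19 · 29 = 6061

6061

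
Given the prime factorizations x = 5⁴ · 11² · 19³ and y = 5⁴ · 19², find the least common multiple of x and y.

518711875

max exponent per prime: 5⁴ · 11² · 19³ = 518711875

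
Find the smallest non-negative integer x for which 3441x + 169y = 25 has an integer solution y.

Euclid: 3441 = 20·169 + 61; 169 = 2·61 + 47; 61 = 1·47 + 14; 47 = 3·14 + 5; 14 = 2·5 + 4; 5 = 1·4 + 1; 4 = 4·1 + 0 → gcd = 1; 25 = 1·25.
Back-substitution yields 3441·(-36) + 169·(733) = 1, so one solution is x = -36·25 = -900, y = 733·25 = 18325.
Solutions in x differ by 169/1 = 169; the one in [0, 169) is -900 mod 169 = 114.

114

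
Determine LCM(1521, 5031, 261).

1521 = 3² · 13²; 5031 = 3² · 13 · 43; 261 = 3² · 29
lcm takes max exponent of each prime: 3² · 13² · 29 · 43 = 1896687

1896687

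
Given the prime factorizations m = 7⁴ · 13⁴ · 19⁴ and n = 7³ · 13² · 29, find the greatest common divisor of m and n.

57967

min exponent per shared prime: 7³ · 13² = 57967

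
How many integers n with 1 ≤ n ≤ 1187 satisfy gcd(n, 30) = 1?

317

Prime factors of 30: 2, 3, 5. Count integers ≤ 1187 divisible by none of them.
By inclusion–exclusion: 1187 − ⌊1187/2⌋ − ⌊1187/3⌋ − ⌊1187/5⌋ + ⌊1187/6⌋ + ⌊1187/10⌋ + ⌊1187/15⌋ − ⌊1187/30⌋ = 317.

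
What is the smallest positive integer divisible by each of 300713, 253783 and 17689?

lcm(300713, 253783) = 300713·253783/gcd = 76315847279/361 = 211401239
lcm(211401239, 17689) = 211401239·17689/gcd = 3739476516671/17689 = 211401239

211401239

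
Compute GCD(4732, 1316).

Euclid: 4732 = 3·1316 + 784; 1316 = 1·784 + 532; 784 = 1·532 + 252; 532 = 2·252 + 28; 252 = 9·28 + 0. Last nonzero remainder: 28.

28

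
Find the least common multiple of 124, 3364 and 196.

5109916

124 = 2² · 31; 3364 = 2² · 29²; 196 = 2² · 7²
lcm takes max exponent of each prime: 2² · 7² · 29² · 31 = 5109916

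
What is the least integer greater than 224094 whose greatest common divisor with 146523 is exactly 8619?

gcd(t, 146523) = 8619 forces 8619 | t; write t = 8619s. Then gcd(8619s, 8619·17) = 8619·gcd(s, 17), so need gcd(s, 17) = 1.
8619s > 224094 gives s ≥ 27. The least s ≥ 27 coprime to 17 is 27, so t = 8619·27 = 232713.

232713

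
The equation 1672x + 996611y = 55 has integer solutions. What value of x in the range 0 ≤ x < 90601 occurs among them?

39936

gcd(1672, 996611) = 11 (Euclid: 996611 = 596·1672 + 99; 1672 = 16·99 + 88; 99 = 1·88 + 11; 88 = 8·11 + 0), and 11 | 55.
Extended Euclid: 1672·(-10133) + 996611·(17) = 11. Scale by 5: x₀ = -50665.
General solution x = x₀ + 90601t; reducing mod 90601 gives x = 39936 (and y = -67).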